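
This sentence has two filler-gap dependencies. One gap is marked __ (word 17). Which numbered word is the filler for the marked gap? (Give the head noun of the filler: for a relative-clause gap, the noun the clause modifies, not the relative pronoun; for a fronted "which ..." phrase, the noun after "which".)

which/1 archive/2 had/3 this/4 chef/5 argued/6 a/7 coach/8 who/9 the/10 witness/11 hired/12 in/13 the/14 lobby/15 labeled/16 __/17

The marked gap is the direct object of "labeled".
Its filler is the fronted wh-phrase "which archive", at word 2.
(The other dependency links word 8 to a gap after word 12.)

2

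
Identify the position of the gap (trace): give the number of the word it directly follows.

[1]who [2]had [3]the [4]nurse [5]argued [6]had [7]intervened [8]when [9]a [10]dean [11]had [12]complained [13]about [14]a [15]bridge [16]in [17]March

The displaced element is "who" (word 1).
It is linked across 1 clause boundary (Ø).
It functions as the subject of "intervened", so the gap sits immediately after word 5 ("argued").
Base order: The nurse had argued that who had intervened when a dean had complained about a bridge in March.

5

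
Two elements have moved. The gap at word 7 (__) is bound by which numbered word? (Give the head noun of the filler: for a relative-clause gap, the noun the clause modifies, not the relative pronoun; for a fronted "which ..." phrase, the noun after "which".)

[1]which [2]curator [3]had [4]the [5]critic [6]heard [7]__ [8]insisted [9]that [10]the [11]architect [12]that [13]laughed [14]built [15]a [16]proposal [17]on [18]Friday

The marked gap is the subject of "insisted".
Its filler is the fronted wh-phrase "which curator", at word 2.
(The other dependency links word 11 to a gap after word 12.)

2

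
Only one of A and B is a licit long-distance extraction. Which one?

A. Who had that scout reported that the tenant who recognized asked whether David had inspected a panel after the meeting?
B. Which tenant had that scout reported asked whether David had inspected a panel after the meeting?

In A, the wh-phrase is extracted from inside a complex-NP island (relative clause) (introduced by "who"), which blocks movement.
In B, the extraction path crosses only that-complement boundaries, which are transparent.
So B is grammatical.

B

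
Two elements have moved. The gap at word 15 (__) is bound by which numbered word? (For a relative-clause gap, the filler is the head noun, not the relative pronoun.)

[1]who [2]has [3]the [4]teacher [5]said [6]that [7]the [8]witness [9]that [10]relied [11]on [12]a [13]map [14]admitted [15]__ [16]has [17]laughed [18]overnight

The marked gap is the subject of "laughed".
Its filler is the fronted wh-phrase "who", at word 1.
(The other dependency links word 8 to a gap after word 9.)

1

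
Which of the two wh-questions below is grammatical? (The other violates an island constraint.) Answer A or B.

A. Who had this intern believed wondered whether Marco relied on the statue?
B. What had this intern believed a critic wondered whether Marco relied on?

A

In B, the wh-phrase is extracted from inside a wh-island (introduced by "whether"), which blocks movement.
In A, the extraction path crosses only that-complement boundaries, which are transparent.
So A is grammatical.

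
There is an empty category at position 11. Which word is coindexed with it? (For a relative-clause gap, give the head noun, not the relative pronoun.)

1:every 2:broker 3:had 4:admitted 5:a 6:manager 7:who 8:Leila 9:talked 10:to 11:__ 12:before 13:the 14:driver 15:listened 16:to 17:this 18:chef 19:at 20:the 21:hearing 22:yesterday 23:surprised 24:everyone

The gap at 11 is the prepositional object of "talked", inside a relative clause.
The relative pronoun is "who" (word 7); it is bound by the head noun immediately before it.
Its filler is the head noun "manager", at word 6.

6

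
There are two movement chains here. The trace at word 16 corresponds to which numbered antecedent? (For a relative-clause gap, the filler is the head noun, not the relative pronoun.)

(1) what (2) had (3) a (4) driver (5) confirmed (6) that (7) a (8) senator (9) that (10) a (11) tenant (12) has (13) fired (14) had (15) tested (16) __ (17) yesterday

1

The marked gap is the direct object of "tested".
Its filler is the fronted wh-phrase "what", at word 1.
(The other dependency links word 8 to a gap after word 13.)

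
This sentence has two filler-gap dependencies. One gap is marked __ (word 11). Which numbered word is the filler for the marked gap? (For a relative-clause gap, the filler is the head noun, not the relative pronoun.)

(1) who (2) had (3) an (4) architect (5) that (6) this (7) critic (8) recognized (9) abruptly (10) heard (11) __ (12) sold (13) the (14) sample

The marked gap is the subject of "sold".
Its filler is the fronted wh-phrase "who", at word 1.
(The other dependency links word 4 to a gap after word 8.)

1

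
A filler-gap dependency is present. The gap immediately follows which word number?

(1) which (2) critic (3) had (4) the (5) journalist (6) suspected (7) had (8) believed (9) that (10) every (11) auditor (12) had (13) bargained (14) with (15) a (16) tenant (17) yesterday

6

The displaced element is "which critic" (word 2).
It is linked across 1 clause boundary (Ø).
It functions as the subject of "believed", so the gap sits immediately after word 6 ("suspected").
Base order: The journalist had suspected that which critic had believed that every auditor had bargained with a tenant yesterday.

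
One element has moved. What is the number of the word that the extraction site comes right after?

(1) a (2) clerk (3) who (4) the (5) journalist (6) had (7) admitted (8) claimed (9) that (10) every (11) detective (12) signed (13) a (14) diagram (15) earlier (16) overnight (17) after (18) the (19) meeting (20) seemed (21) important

The displaced element is "a clerk" (word 2).
It is linked across 1 clause boundary (Ø).
It functions as the subject of "claimed", so the gap sits immediately after word 7 ("admitted").
Base order: The journalist had admitted that a clerk claimed that every detective signed a diagram earlier overnight after the meeting.

7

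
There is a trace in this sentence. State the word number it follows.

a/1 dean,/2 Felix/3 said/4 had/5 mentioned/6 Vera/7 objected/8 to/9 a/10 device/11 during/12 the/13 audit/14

The displaced element is "a dean" (word 2).
It is linked across 1 clause boundary (Ø).
It functions as the subject of "mentioned", so the gap sits immediately after word 4 ("said").
Base order: Felix said a dean had mentioned Vera objected to a device during the audit.

4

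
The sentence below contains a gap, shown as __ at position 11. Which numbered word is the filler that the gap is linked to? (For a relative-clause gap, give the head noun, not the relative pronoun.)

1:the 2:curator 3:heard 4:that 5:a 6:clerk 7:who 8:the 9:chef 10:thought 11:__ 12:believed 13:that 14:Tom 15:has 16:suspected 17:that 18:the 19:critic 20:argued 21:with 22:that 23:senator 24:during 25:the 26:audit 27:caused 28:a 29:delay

The gap at 11 is the subject of "believed", inside a relative clause.
The relative pronoun is "who" (word 7); it is bound by the head noun immediately before it.
Its filler is the head noun "clerk", at word 6.

6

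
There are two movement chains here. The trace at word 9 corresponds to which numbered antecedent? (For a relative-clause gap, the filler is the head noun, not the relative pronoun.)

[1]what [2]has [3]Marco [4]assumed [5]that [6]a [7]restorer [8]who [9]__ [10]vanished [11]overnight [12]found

The marked gap is inside the relative clause, the subject of "vanished".
Its filler is the head noun "restorer" (via "who"), at word 7.
(The other dependency links word 1 to a gap after word 12.)

7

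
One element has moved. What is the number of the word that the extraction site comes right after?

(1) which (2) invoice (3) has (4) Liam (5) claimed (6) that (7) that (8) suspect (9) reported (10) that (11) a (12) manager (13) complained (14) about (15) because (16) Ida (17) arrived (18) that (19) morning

The displaced element is "which invoice" (word 2).
It is linked across 2 clause boundaries (that → that).
It functions as the object of the preposition "about" of "complained", so the gap sits immediately after word 14 ("about").
Base order: Liam has claimed that that suspect reported that a manager complained about which invoice because Ida arrived that morning.

14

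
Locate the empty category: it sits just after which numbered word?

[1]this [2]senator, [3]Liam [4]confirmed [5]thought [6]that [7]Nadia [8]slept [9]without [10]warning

The displaced element is "this senator" (word 2).
It is linked across 1 clause boundary (Ø).
It functions as the subject of "thought", so the gap sits immediately after word 4 ("confirmed").
Base order: Liam confirmed that this senator thought that Nadia slept without warning.

4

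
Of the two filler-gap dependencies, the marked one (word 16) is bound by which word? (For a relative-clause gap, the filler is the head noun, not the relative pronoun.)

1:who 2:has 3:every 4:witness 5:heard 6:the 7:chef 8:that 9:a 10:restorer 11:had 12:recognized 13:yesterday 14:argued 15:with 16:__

1

The marked gap is the object of the preposition "with" of "argued".
Its filler is the fronted wh-phrase "who", at word 1.
(The other dependency links word 7 to a gap after word 12.)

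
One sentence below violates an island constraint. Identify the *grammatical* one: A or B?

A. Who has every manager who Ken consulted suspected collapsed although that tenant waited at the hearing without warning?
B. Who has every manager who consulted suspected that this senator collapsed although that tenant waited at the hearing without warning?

In B, the wh-phrase is extracted from inside a complex-NP island (relative clause) (introduced by "who"), which blocks movement.
In A, the extraction path crosses only that-complement boundaries, which are transparent.
So A is grammatical.

A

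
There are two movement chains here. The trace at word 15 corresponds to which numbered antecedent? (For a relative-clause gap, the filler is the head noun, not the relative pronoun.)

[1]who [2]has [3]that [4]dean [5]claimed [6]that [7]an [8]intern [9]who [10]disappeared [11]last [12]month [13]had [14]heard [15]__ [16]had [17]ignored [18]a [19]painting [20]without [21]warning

The marked gap is the subject of "ignored".
Its filler is the fronted wh-phrase "who", at word 1.
(The other dependency links word 8 to a gap after word 9.)

1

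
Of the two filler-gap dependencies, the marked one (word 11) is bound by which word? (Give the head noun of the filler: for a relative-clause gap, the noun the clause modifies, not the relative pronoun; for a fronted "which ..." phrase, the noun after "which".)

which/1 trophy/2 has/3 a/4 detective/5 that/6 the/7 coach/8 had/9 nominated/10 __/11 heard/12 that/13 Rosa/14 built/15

The marked gap is inside the relative clause, the direct object of "nominated".
Its filler is the head noun "detective" (via "that"), at word 5.
(The other dependency links word 2 to a gap after word 15.)

5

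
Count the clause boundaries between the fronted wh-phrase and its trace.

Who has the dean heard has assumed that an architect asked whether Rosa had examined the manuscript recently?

"who" is extracted from the subject of "assumed".
Boundaries crossed, outermost first: [Ø] — 1 in total.

1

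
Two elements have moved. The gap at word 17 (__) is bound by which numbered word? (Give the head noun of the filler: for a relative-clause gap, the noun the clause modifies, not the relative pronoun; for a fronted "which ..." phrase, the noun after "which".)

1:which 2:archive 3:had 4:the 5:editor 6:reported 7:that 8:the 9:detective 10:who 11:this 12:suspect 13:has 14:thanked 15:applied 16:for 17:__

The marked gap is the object of the preposition "for" of "applied".
Its filler is the fronted wh-phrase "which archive", at word 2.
(The other dependency links word 9 to a gap after word 14.)

2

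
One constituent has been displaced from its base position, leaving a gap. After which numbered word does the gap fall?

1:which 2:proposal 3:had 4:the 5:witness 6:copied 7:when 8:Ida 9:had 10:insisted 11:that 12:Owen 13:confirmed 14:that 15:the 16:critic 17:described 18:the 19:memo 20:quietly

The displaced element is "which proposal" (word 2).
It functions as the direct object of "copied", so the gap sits immediately after word 6 ("copied").
Base order: The witness had copied which proposal when Ida had insisted that Owen confirmed that the critic described the memo quietly.

6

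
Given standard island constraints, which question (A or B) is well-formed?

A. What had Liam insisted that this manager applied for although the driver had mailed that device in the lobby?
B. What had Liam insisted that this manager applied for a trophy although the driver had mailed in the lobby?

In B, the wh-phrase is extracted from inside an adjunct island (introduced by "although"), which blocks movement.
In A, the extraction path crosses only that-complement boundaries, which are transparent.
So A is grammatical.

A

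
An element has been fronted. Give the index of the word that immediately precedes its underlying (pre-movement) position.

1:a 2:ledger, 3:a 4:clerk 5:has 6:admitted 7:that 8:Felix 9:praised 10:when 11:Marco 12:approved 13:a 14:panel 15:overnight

The displaced element is "a ledger" (word 2).
It is linked across 1 clause boundary (that).
It functions as the direct object of "praised", so the gap sits immediately after word 9 ("praised").
Base order: A clerk has admitted that Felix praised a ledger when Marco approved a panel overnight.

9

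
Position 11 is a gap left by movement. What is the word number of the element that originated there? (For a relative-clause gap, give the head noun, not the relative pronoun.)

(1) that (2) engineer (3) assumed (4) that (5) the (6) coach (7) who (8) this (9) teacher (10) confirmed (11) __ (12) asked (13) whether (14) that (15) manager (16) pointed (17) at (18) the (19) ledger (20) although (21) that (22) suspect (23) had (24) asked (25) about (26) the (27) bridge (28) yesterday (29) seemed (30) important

The gap at 11 is the subject of "asked", inside a relative clause.
The relative pronoun is "who" (word 7); it is bound by the head noun immediately before it.
Its filler is the head noun "coach", at word 6.

6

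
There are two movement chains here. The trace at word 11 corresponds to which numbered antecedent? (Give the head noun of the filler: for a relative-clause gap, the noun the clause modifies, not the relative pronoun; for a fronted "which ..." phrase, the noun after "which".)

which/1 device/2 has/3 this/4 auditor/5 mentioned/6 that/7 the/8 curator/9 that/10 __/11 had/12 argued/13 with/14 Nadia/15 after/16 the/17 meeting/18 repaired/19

9

The marked gap is inside the relative clause, the subject of "argued".
Its filler is the head noun "curator" (via "that"), at word 9.
(The other dependency links word 2 to a gap after word 19.)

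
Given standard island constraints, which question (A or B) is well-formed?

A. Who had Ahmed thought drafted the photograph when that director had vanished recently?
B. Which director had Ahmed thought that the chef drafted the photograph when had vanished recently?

In B, the wh-phrase is extracted from inside an adjunct island (introduced by "when"), which blocks movement.
In A, the extraction path crosses only that-complement boundaries, which are transparent.
So A is grammatical.

A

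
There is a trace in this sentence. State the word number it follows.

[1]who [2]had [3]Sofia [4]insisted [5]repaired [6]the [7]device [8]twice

4

The displaced element is "who" (word 1).
It is linked across 1 clause boundary (Ø).
It functions as the subject of "repaired", so the gap sits immediately after word 4 ("insisted").
Base order: Sofia had insisted who repaired the device twice.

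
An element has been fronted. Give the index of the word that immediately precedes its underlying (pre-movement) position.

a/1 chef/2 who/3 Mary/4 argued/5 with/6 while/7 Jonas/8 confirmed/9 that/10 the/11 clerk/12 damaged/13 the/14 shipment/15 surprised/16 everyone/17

The displaced element is "a chef" (word 2).
It functions as the object of the preposition "with" of "argued", so the gap sits immediately after word 6 ("with").
Base order: Mary argued with a chef while Jonas confirmed that the clerk damaged the shipment.

6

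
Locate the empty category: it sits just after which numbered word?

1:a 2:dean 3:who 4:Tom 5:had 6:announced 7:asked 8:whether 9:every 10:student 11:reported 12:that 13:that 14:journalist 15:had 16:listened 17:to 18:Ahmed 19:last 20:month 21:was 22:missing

6

The displaced element is "a dean" (word 2).
It is linked across 1 clause boundary (Ø).
It functions as the subject of "asked", so the gap sits immediately after word 6 ("announced").
Base order: Tom had announced that a dean asked whether every student reported that that journalist had listened to Ahmed last month.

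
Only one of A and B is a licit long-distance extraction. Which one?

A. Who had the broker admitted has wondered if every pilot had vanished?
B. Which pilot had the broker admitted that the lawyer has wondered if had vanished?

In B, the wh-phrase is extracted from inside a wh-island (introduced by "if"), which blocks movement.
In A, the extraction path crosses only that-complement boundaries, which are transparent.
So A is grammatical.

A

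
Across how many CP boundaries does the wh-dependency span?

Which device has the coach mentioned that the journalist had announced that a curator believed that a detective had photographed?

"which device" is extracted from the object of "photographed".
Boundaries crossed, outermost first: [that], [that], [that] — 3 in total.

3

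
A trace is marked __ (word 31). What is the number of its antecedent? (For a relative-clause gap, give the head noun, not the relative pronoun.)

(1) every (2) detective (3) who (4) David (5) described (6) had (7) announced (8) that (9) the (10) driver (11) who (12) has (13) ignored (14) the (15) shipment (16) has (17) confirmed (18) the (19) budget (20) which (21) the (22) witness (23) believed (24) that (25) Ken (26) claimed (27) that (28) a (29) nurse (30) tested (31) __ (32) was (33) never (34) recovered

The gap at 31 is the object of "tested", inside a relative clause.
The relative pronoun is "which" (word 20); it is bound by the head noun immediately before it.
Its filler is the head noun "budget", at word 19.

19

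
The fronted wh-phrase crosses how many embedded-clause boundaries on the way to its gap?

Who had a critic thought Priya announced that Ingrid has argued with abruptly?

"who" is extracted from the PP object of "argued".
Boundaries crossed, outermost first: [Ø], [that] — 2 in total.

2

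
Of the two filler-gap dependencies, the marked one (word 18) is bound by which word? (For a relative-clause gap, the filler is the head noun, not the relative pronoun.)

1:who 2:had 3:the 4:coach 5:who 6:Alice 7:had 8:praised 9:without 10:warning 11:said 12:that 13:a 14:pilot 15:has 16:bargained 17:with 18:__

The marked gap is the object of the preposition "with" of "bargained".
Its filler is the fronted wh-phrase "who", at word 1.
(The other dependency links word 4 to a gap after word 8.)

1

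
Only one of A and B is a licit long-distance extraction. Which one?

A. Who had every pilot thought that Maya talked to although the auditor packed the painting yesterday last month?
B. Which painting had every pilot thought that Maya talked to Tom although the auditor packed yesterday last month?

A

In B, the wh-phrase is extracted from inside an adjunct island (introduced by "although"), which blocks movement.
In A, the extraction path crosses only that-complement boundaries, which are transparent.
So A is grammatical.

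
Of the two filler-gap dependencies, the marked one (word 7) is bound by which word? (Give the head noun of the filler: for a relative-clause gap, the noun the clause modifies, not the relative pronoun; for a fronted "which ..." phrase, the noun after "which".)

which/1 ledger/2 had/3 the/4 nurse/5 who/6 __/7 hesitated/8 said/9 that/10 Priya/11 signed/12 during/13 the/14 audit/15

The marked gap is inside the relative clause, the subject of "hesitated".
Its filler is the head noun "nurse" (via "who"), at word 5.
(The other dependency links word 2 to a gap after word 12.)

5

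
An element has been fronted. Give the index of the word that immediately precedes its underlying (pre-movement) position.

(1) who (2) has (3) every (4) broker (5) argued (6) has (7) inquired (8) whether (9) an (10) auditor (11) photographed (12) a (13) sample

The displaced element is "who" (word 1).
It is linked across 1 clause boundary (Ø).
It functions as the subject of "inquired", so the gap sits immediately after word 5 ("argued").
Base order: Every broker has argued who has inquired whether an auditor photographed a sample.

5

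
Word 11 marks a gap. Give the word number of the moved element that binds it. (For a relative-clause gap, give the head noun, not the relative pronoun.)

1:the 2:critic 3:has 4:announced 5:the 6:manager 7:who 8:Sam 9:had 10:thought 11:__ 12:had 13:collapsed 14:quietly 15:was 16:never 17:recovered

The gap at 11 is the subject of "collapsed", inside a relative clause.
The relative pronoun is "who" (word 7); it is bound by the head noun immediately before it.
Its filler is the head noun "manager", at word 6.

6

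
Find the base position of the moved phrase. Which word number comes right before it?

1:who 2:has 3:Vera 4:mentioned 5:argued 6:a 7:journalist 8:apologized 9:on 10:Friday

4

The displaced element is "who" (word 1).
It is linked across 1 clause boundary (Ø).
It functions as the subject of "argued", so the gap sits immediately after word 4 ("mentioned").
Base order: Vera has mentioned who argued a journalist apologized on Friday.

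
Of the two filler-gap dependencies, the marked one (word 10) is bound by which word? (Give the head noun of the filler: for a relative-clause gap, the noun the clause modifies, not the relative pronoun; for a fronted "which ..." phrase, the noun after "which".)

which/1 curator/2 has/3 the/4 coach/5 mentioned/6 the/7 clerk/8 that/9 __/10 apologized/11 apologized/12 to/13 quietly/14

8

The marked gap is inside the relative clause, the subject of "apologized".
Its filler is the head noun "clerk" (via "that"), at word 8.
(The other dependency links word 2 to a gap after word 13.)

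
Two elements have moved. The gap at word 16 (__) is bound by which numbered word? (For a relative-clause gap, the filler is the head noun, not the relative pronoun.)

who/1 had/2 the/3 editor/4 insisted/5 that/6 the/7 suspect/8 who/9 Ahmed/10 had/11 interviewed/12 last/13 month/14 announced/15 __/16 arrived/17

The marked gap is the subject of "arrived".
Its filler is the fronted wh-phrase "who", at word 1.
(The other dependency links word 8 to a gap after word 12.)

1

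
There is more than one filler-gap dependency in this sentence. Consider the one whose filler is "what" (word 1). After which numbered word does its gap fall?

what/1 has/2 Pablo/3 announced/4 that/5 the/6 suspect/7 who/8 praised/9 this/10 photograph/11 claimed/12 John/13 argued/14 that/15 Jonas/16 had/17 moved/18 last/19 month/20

The displaced element is "what" (word 1).
It is linked across 3 clause boundaries (that → Ø → that).
It functions as the direct object of "moved", so the gap sits immediately after word 18 ("moved").
Base order: Pablo has announced that the suspect who praised this photograph claimed John argued that Jonas had moved what last month.

18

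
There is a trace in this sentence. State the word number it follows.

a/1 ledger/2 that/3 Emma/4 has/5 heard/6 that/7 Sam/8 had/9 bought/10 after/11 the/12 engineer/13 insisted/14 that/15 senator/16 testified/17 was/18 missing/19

The displaced element is "a ledger" (word 2).
It is linked across 1 clause boundary (that).
It functions as the direct object of "bought", so the gap sits immediately after word 10 ("bought").
Base order: Emma has heard that Sam had bought a ledger after the engineer insisted that senator testified.

10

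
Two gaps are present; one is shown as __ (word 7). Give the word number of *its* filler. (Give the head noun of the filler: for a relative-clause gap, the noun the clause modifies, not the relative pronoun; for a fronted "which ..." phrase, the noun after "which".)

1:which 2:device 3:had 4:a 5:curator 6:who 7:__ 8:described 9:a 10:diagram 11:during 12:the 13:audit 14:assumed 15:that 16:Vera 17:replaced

The marked gap is inside the relative clause, the subject of "described".
Its filler is the head noun "curator" (via "who"), at word 5.
(The other dependency links word 2 to a gap after word 17.)

5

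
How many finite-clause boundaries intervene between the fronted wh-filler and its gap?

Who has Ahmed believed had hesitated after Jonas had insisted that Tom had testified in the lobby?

"who" is extracted from the subject of "hesitated".
Boundaries crossed, outermost first: [Ø] — 1 in total.

1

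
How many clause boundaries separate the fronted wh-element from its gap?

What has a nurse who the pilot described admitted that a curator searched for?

1

"what" is extracted from the PP object of "searched".
Boundaries crossed, outermost first: [that] — 1 in total.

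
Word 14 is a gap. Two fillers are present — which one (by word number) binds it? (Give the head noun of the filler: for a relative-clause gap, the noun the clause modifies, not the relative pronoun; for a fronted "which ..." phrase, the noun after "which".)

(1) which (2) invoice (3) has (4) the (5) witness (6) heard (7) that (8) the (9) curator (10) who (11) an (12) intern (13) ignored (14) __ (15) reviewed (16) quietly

The marked gap is inside the relative clause, the direct object of "ignored".
Its filler is the head noun "curator" (via "who"), at word 9.
(The other dependency links word 2 to a gap after word 15.)

9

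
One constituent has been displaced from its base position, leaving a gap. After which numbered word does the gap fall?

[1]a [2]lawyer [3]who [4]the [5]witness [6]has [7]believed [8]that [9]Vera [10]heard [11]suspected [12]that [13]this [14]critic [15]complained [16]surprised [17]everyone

The displaced element is "a lawyer" (word 2).
It is linked across 2 clause boundaries (that → Ø).
It functions as the subject of "suspected", so the gap sits immediately after word 10 ("heard").
Base order: The witness has believed that Vera heard a lawyer suspected that this critic complained.

10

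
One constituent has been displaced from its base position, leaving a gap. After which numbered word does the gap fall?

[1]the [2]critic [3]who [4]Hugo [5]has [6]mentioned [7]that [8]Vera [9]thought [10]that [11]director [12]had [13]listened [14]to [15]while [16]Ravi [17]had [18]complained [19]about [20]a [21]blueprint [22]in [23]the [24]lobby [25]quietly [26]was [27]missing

The displaced element is "the critic" (word 2).
It is linked across 2 clause boundaries (that → Ø).
It functions as the object of the preposition "to" of "listened", so the gap sits immediately after word 14 ("to").
Base order: Hugo has mentioned that Vera thought that director had listened to the critic while Ravi had complained about a blueprint in the lobby quietly.

14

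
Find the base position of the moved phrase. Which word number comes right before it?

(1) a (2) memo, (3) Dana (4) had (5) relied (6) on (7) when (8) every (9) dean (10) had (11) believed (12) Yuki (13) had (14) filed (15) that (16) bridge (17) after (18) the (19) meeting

6

The displaced element is "a memo" (word 2).
It functions as the object of the preposition "on" of "relied", so the gap sits immediately after word 6 ("on").
Base order: Dana had relied on a memo when every dean had believed Yuki had filed that bridge after the meeting.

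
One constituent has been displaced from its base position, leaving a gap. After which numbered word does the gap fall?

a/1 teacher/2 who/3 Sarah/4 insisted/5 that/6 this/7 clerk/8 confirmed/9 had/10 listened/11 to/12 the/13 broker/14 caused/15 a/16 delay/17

The displaced element is "a teacher" (word 2).
It is linked across 2 clause boundaries (that → Ø).
It functions as the subject of "listened", so the gap sits immediately after word 9 ("confirmed").
Base order: Sarah insisted that this clerk confirmed that a teacher had listened to the broker.

9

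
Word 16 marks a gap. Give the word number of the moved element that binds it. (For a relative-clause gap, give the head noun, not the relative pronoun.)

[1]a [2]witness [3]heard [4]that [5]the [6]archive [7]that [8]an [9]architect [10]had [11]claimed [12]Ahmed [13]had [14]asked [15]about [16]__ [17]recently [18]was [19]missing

The gap at 16 is the prepositional object of "asked", inside a relative clause.
The relative pronoun is "that" (word 7); it is bound by the head noun immediately before it.
Its filler is the head noun "archive", at word 6.

6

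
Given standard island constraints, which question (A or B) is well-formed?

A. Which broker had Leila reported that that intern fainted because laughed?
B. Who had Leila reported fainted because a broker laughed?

B

In A, the wh-phrase is extracted from inside an adjunct island (introduced by "because"), which blocks movement.
In B, the extraction path crosses only that-complement boundaries, which are transparent.
So B is grammatical.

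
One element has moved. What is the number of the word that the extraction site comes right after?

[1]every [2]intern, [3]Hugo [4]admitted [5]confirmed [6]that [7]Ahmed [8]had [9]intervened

The displaced element is "every intern" (word 2).
It is linked across 1 clause boundary (Ø).
It functions as the subject of "confirmed", so the gap sits immediately after word 4 ("admitted").
Base order: Hugo admitted every intern confirmed that Ahmed had intervened.

4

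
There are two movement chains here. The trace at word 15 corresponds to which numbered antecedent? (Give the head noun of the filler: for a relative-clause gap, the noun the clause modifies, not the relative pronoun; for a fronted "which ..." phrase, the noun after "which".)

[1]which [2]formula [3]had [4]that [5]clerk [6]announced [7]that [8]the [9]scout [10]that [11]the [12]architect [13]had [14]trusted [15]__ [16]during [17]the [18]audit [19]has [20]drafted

9

The marked gap is inside the relative clause, the direct object of "trusted".
Its filler is the head noun "scout" (via "that"), at word 9.
(The other dependency links word 2 to a gap after word 20.)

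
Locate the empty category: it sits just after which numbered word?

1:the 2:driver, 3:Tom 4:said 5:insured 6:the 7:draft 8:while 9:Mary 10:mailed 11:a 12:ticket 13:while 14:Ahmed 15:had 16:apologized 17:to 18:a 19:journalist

4

The displaced element is "the driver" (word 2).
It is linked across 1 clause boundary (Ø).
It functions as the subject of "insured", so the gap sits immediately after word 4 ("said").
Base order: Tom said that the driver insured the draft while Mary mailed a ticket while Ahmed had apologized to a journalist.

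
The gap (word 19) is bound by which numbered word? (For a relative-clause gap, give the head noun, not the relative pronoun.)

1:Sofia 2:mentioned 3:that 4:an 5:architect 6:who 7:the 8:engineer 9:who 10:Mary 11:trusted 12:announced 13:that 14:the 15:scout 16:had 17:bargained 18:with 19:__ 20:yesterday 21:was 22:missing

5

The gap at 19 is the prepositional object of "bargained", inside a relative clause.
The relative pronoun is "who" (word 6); it is bound by the head noun immediately before it.
Its filler is the head noun "architect", at word 5.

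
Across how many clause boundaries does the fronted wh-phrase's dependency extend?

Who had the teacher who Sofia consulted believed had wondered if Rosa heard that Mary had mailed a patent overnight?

1

"who" is extracted from the subject of "wondered".
Boundaries crossed, outermost first: [Ø] — 1 in total.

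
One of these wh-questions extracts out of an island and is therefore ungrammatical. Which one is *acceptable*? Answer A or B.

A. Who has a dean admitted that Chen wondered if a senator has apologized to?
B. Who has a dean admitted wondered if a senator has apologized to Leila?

B

In A, the wh-phrase is extracted from inside a wh-island (introduced by "if"), which blocks movement.
In B, the extraction path crosses only that-complement boundaries, which are transparent.
So B is grammatical.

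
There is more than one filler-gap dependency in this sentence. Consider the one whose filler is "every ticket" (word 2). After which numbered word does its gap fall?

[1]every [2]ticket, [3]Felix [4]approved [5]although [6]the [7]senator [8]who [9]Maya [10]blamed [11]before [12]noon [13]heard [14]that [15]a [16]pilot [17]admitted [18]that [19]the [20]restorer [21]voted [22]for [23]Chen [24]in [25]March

The displaced element is "every ticket" (word 2).
It functions as the direct object of "approved", so the gap sits immediately after word 4 ("approved").
Base order: Felix approved every ticket although the senator who Maya blamed before noon heard that a pilot admitted that the restorer voted for Chen in March.

4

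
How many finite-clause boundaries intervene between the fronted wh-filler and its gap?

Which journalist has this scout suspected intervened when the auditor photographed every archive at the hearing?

1

"which journalist" is extracted from the subject of "intervened".
Boundaries crossed, outermost first: [Ø] — 1 in total.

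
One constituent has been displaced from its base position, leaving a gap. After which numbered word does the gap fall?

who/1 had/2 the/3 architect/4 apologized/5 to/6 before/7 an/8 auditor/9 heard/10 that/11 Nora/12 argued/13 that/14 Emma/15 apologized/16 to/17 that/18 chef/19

The displaced element is "who" (word 1).
It functions as the object of the preposition "to" of "apologized", so the gap sits immediately after word 6 ("to").
Base order: The architect had apologized to who before an auditor heard that Nora argued that Emma apologized to that chef.

6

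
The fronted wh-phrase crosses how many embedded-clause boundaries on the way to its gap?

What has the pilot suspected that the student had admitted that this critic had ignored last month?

2

"what" is extracted from the object of "ignored".
Boundaries crossed, outermost first: [that], [that] — 2 in total.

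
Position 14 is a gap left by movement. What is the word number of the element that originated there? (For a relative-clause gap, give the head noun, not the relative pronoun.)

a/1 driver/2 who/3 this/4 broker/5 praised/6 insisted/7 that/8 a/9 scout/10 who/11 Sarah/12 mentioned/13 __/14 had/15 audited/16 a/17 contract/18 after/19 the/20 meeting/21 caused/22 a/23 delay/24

10

The gap at 14 is the subject of "audited", inside a relative clause.
The relative pronoun is "who" (word 11); it is bound by the head noun immediately before it.
Its filler is the head noun "scout", at word 10.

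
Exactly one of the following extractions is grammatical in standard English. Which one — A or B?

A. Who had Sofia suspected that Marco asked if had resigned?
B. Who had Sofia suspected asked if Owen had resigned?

In A, the wh-phrase is extracted from inside a wh-island (introduced by "if"), which blocks movement.
In B, the extraction path crosses only that-complement boundaries, which are transparent.
So B is grammatical.

B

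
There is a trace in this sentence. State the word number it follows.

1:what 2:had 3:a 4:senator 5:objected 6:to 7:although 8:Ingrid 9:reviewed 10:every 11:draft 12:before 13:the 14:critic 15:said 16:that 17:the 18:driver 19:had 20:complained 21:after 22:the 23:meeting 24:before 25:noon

6

The displaced element is "what" (word 1).
It functions as the object of the preposition "to" of "objected", so the gap sits immediately after word 6 ("to").
Base order: A senator had objected to what although Ingrid reviewed every draft before the critic said that the driver had complained after the meeting before noon.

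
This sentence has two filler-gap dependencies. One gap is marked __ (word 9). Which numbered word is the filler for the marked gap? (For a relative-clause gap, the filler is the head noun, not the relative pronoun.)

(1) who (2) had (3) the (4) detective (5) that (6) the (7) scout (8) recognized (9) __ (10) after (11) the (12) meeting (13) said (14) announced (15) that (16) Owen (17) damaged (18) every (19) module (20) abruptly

The marked gap is inside the relative clause, the direct object of "recognized".
Its filler is the head noun "detective" (via "that"), at word 4.
(The other dependency links word 1 to a gap after word 13.)

4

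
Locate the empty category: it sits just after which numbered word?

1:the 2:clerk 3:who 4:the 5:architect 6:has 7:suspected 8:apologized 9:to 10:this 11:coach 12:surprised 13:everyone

7

The displaced element is "the clerk" (word 2).
It is linked across 1 clause boundary (Ø).
It functions as the subject of "apologized", so the gap sits immediately after word 7 ("suspected").
Base order: The architect has suspected the clerk apologized to this coach.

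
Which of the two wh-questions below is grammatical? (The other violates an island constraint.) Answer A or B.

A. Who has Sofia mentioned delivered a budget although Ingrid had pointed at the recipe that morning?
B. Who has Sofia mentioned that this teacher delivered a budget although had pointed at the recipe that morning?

In B, the wh-phrase is extracted from inside an adjunct island (introduced by "although"), which blocks movement.
In A, the extraction path crosses only that-complement boundaries, which are transparent.
So A is grammatical.

A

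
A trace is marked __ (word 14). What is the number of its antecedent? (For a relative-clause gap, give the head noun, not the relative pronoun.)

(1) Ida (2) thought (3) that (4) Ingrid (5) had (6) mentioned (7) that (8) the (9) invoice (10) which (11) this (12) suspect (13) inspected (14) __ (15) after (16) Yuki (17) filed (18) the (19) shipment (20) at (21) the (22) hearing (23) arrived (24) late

The gap at 14 is the object of "inspected", inside a relative clause.
The relative pronoun is "which" (word 10); it is bound by the head noun immediately before it.
Its filler is the head noun "invoice", at word 9.

9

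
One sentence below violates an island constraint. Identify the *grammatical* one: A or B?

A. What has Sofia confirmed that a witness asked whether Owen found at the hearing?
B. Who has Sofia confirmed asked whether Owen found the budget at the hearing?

In A, the wh-phrase is extracted from inside a wh-island (introduced by "whether"), which blocks movement.
In B, the extraction path crosses only that-complement boundaries, which are transparent.
So B is grammatical.

B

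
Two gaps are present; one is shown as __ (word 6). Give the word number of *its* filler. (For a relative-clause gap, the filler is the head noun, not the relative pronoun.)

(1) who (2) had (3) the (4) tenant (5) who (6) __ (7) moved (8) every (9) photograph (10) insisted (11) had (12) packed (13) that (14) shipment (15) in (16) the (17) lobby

The marked gap is inside the relative clause, the subject of "moved".
Its filler is the head noun "tenant" (via "who"), at word 4.
(The other dependency links word 1 to a gap after word 10.)

4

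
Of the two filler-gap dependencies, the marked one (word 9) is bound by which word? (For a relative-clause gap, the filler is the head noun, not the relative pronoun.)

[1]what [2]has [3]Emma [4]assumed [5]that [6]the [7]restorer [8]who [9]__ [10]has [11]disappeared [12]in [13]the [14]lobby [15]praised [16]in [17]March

The marked gap is inside the relative clause, the subject of "disappeared".
Its filler is the head noun "restorer" (via "who"), at word 7.
(The other dependency links word 1 to a gap after word 15.)

7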